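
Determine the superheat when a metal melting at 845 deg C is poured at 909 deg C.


Formula: Superheat = T_pour - T_melt
Superheat = 909 - 845 = 64 deg C

64 deg C


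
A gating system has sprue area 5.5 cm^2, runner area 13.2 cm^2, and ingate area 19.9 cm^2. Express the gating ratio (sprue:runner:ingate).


Sprue:Runner:Ingate = 1 : 13.2/5.5 : 19.9/5.5 = 1:2.40:3.62


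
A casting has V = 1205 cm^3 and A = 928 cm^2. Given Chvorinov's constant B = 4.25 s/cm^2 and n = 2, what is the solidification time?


Formula: t_s = B * (V/A)^n  (Chvorinov's rule, n=2)
Modulus M = V/A = 1205/928 = 1.298491 cm
M^2 = 1.298491^2 = 1.686079 cm^2
t_s = 4.25 * 1.686079 = 7.1658 s

Final answer: 7.1658 s


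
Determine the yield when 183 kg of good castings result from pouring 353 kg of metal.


Formula: Casting Yield = (W_good / W_total) * 100
Yield = (183 kg / 353 kg) * 100 = 51.8414%

Final answer: 51.8414%


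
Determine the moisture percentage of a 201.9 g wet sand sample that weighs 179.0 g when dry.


Formula: MC = (W_wet - W_dry) / W_wet * 100
Water mass = 201.9 - 179.0 = 22.9 g
MC = 22.9 / 201.9 * 100 = 11.3422%


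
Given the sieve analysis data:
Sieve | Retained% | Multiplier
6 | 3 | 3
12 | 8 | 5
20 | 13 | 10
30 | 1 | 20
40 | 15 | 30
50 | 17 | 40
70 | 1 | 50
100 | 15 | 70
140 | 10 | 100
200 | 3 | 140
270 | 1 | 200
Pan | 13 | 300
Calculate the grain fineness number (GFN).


Formula: GFN = sum(pct * multiplier) / sum(pct)
sum(pct * multiplier) = 7949
sum(pct) = 100
GFN = 7949 / 100 = 79.49

Final answer: 79.49


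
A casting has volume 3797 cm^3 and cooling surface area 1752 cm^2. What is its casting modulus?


Formula: Casting Modulus M = V / A
M = 3797 cm^3 / 1752 cm^2 = 2.1672 cm


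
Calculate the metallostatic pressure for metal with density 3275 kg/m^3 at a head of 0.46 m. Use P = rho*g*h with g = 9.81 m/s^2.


Formula: P = rho * g * h
rho * g = 3275 * 9.81 = 32127.75 N/m^3
P = 32127.75 * 0.46 = 14778.7650 Pa

Answer: 14778.7650 Pa


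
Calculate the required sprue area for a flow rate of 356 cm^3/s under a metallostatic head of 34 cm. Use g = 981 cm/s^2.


Formula: v = sqrt(2*g*h), A = Q/v
Velocity: v = sqrt(2 * 981 * 34) = sqrt(66708) = 258.2789 cm/s
Sprue area: A = Q / v = 356 / 258.2789 = 1.3784 cm^2

Final answer: 1.3784 cm^2


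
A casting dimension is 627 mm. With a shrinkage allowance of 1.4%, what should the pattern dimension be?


Formula: L_pattern = L_casting * (1 + shrinkage_rate/100)
Shrinkage factor = 1 + 1.4/100 = 1.014
L_pattern = 627 mm * 1.014 = 635.7780 mm


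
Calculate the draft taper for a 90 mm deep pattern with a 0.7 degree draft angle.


Formula: taper = depth * tan(draft_angle)
tan(0.7 deg) = 0.0122179
taper = 90 mm * 0.0122179 = 1.0996 mm

Final answer: 1.0996 mm


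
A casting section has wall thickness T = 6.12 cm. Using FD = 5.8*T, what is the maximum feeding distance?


Formula: FD = 5.8 * T  (riser feeding-distance rule)
FD = 5.8 * 6.12 cm = 35.4960 cm


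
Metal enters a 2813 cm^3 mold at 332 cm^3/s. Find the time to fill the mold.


Formula: t_fill = V_mold / Q_flow
t = 2813 cm^3 / 332 cm^3/s = 8.4729 s


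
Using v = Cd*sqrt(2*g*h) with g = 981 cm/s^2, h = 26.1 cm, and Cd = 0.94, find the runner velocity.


Formula: v = Cd * sqrt(2 * g * h)  (Torricelli with discharge coefficient)
2*g*h = 2 * 981 * 26.1 = 51208.2 cm^2/s^2
sqrt(51208.2) = 226.29229 cm/s
v = 0.94 * 226.29229 = 212.7148 cm/s

212.7148 cm/s


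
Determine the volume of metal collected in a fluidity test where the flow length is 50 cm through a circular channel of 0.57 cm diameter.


Formula: V = pi * (d/2)^2 * L  (cylinder volume)
Radius = 0.57/2 = 0.285 cm
V = pi * 0.285^2 * 50 = 12.7588 cm^3


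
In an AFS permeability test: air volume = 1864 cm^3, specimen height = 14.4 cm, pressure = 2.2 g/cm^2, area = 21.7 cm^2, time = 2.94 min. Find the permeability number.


Formula: Permeability Number P = (V * H) / (p * A * t)
Numerator: V * H = 1864 * 14.4 = 26841.6
Denominator: p * A * t = 2.2 * 21.7 * 2.94 = 140.3556
P = 26841.6 / 140.3556 = 191.2400

191.2400


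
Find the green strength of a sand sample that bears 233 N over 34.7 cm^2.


Formula: Compressive Strength = Force / Area
Strength = 233 N / 34.7 cm^2 = 6.7147 N/cm^2

Answer: 6.7147 N/cm^2


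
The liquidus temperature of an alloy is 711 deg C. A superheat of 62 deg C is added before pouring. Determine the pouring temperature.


Formula: T_pour = T_melt + Superheat
T_pour = 711 + 62 = 773 deg C

Final answer: 773 deg C


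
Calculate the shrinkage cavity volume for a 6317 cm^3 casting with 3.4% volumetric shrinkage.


Formula: V_shrink = V_casting * shrinkage_pct / 100
V_shrink = 6317 cm^3 * 3.4 / 100 = 214.7780 cm^3

Final answer: 214.7780 cm^3


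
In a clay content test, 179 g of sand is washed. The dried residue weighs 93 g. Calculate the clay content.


Formula: Clay% = (W_total - W_washed) / W_total * 100
Clay mass = 179 - 93 = 86 g
Clay% = 86 / 179 * 100 = 48.0447%

Answer: 48.0447%


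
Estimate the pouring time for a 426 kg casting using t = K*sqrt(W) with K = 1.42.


Formula: t = K * sqrt(W)
sqrt(W) = sqrt(426) = 20.63977
t = 1.42 * 20.63977 = 29.3085 s


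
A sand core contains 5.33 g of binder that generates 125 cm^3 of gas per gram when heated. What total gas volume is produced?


Formula: V_gas = W_binder * gas_evolution_rate
V = 5.33 g * 125 cm^3/g = 666.2500 cm^3

Final answer: 666.2500 cm^3


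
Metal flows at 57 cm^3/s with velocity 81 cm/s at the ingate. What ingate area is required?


Formula: A_ingate = Q / v  (continuity equation)
A = 57 cm^3/s / 81 cm/s = 0.7037 cm^2

0.7037 cm^2


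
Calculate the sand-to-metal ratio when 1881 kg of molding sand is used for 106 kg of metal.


Formula: Sand-to-Metal Ratio = W_sand / W_metal
Ratio = 1881 kg / 106 kg = 17.7453

17.7453


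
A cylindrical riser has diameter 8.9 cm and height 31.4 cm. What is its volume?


Formula: V = pi * (D/2)^2 * H  (cylinder volume)
Radius = D/2 = 8.9/2 = 4.45 cm
V = pi * 4.45^2 * 31.4 = 1953.4376 cm^3

Final answer: 1953.4376 cm^3


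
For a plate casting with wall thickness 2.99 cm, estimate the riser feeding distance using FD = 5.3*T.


Formula: FD = 5.3 * T  (riser feeding-distance rule)
FD = 5.3 * 2.99 cm = 15.8470 cm

Answer: 15.8470 cm


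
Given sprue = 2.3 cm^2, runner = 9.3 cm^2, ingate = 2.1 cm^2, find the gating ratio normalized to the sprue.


Sprue:Runner:Ingate = 1 : 9.3/2.3 : 2.1/2.3 = 1:4.04:0.91

Answer: 1:4.04:0.91


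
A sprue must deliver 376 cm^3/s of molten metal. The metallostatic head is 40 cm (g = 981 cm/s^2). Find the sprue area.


Formula: v = sqrt(2*g*h), A = Q/v
Velocity: v = sqrt(2 * 981 * 40) = sqrt(78480) = 280.1428 cm/s
Sprue area: A = Q / v = 376 / 280.1428 = 1.3422 cm^2

Final answer: 1.3422 cm^2


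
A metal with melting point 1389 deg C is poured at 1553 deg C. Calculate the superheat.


Formula: Superheat = T_pour - T_melt
Superheat = 1553 - 1389 = 164 deg C

164 deg C


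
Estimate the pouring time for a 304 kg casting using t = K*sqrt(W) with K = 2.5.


Formula: t = K * sqrt(W)
sqrt(W) = sqrt(304) = 17.43560
t = 2.5 * 17.43560 = 43.5890 s


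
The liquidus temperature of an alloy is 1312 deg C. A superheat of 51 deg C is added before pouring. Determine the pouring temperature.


Formula: T_pour = T_melt + Superheat
T_pour = 1312 + 51 = 1363 deg C

Answer: 1363 deg C


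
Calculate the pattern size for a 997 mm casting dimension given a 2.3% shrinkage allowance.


Formula: L_pattern = L_casting * (1 + shrinkage_rate/100)
Shrinkage factor = 1 + 2.3/100 = 1.023
L_pattern = 997 mm * 1.023 = 1019.9310 mm

1019.9310 mm


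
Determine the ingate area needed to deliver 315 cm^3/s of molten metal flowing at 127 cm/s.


Formula: A_ingate = Q / v  (continuity equation)
A = 315 cm^3/s / 127 cm/s = 2.4803 cm^2

Answer: 2.4803 cm^2


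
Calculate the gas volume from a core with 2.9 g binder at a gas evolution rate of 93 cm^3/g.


Formula: V_gas = W_binder * gas_evolution_rate
V = 2.9 g * 93 cm^3/g = 269.7000 cm^3

Answer: 269.7000 cm^3


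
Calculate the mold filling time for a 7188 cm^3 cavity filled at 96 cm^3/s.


Formula: t_fill = V_mold / Q_flow
t = 7188 cm^3 / 96 cm^3/s = 74.8750 s


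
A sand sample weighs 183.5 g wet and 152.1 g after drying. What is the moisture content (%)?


Formula: MC = (W_wet - W_dry) / W_wet * 100
Water mass = 183.5 - 152.1 = 31.4 g
MC = 31.4 / 183.5 * 100 = 17.1117%

Answer: 17.1117%


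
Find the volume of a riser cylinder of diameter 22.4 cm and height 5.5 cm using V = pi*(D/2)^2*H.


Formula: V = pi * (D/2)^2 * H  (cylinder volume)
Radius = D/2 = 22.4/2 = 11.2 cm
V = pi * 11.2^2 * 5.5 = 2167.4476 cm^3

2167.4476 cm^3


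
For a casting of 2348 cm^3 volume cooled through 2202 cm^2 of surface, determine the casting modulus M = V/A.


Formula: Casting Modulus M = V / A
M = 2348 cm^3 / 2202 cm^2 = 1.0663 cm

Answer: 1.0663 cm


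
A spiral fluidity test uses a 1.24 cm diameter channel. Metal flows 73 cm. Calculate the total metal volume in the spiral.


Formula: V = pi * (d/2)^2 * L  (cylinder volume)
Radius = 1.24/2 = 0.62 cm
V = pi * 0.62^2 * 73 = 88.1569 cm^3

Answer: 88.1569 cm^3


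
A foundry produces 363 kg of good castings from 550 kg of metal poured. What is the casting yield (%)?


Formula: Casting Yield = (W_good / W_total) * 100
Yield = (363 kg / 550 kg) * 100 = 66.0000%


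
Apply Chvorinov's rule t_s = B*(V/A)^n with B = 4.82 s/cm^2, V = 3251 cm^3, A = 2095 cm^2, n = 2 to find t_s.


Formula: t_s = B * (V/A)^n  (Chvorinov's rule, n=2)
Modulus M = V/A = 3251/2095 = 1.551790 cm
M^2 = 1.551790^2 = 2.408052 cm^2
t_s = 4.82 * 2.408052 = 11.6068 s


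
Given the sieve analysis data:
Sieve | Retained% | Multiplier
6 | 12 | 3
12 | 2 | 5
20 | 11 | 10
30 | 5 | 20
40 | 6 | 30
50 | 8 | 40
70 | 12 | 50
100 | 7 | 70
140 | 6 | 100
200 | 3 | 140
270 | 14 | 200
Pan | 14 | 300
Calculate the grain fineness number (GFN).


Formula: GFN = sum(pct * multiplier) / sum(pct)
sum(pct * multiplier) = 9866
sum(pct) = 100
GFN = 9866 / 100 = 98.66


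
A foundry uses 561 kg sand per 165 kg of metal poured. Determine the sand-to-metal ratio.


Formula: Sand-to-Metal Ratio = W_sand / W_metal
Ratio = 561 kg / 165 kg = 3.4000

Answer: 3.4000


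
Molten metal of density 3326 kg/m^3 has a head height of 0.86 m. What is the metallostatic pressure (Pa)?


Formula: P = rho * g * h
rho * g = 3326 * 9.81 = 32628.06 N/m^3
P = 32628.06 * 0.86 = 28060.1316 Pa

28060.1316 Pa


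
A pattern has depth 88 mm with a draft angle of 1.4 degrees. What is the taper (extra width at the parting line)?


Formula: taper = depth * tan(draft_angle)
tan(1.4 deg) = 0.0244395
taper = 88 mm * 0.0244395 = 2.1507 mm

Answer: 2.1507 mm


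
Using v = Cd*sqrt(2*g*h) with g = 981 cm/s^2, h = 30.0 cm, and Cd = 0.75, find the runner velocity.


Formula: v = Cd * sqrt(2 * g * h)  (Torricelli with discharge coefficient)
2*g*h = 2 * 981 * 30.0 = 58860.0 cm^2/s^2
sqrt(58860.0) = 242.61080 cm/s
v = 0.75 * 242.61080 = 181.9581 cm/s

181.9581 cm/s


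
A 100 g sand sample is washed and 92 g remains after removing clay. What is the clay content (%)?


Formula: Clay% = (W_total - W_washed) / W_total * 100
Clay mass = 100 - 92 = 8 g
Clay% = 8 / 100 * 100 = 8.0000%

8.0000%


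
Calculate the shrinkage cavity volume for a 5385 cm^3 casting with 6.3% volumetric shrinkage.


Formula: V_shrink = V_casting * shrinkage_pct / 100
V_shrink = 5385 cm^3 * 6.3 / 100 = 339.2550 cm^3


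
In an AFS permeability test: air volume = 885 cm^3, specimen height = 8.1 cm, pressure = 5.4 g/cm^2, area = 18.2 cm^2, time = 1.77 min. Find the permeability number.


Formula: Permeability Number P = (V * H) / (p * A * t)
Numerator: V * H = 885 * 8.1 = 7168.5
Denominator: p * A * t = 5.4 * 18.2 * 1.77 = 173.9556
P = 7168.5 / 173.9556 = 41.2088

Final answer: 41.2088


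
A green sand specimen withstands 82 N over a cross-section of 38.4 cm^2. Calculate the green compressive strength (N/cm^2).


Formula: Compressive Strength = Force / Area
Strength = 82 N / 38.4 cm^2 = 2.1354 N/cm^2

Answer: 2.1354 N/cm^2


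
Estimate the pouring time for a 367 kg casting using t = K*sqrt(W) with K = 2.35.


Formula: t = K * sqrt(W)
sqrt(W) = sqrt(367) = 19.15724
t = 2.35 * 19.15724 = 45.0195 s

Final answer: 45.0195 s


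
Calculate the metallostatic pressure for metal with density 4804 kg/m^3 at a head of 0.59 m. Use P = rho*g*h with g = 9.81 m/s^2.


Formula: P = rho * g * h
rho * g = 4804 * 9.81 = 47127.24 N/m^3
P = 47127.24 * 0.59 = 27805.0716 Pa

Final answer: 27805.0716 Pa


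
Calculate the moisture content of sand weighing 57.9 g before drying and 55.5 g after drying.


Formula: MC = (W_wet - W_dry) / W_wet * 100
Water mass = 57.9 - 55.5 = 2.4 g
MC = 2.4 / 57.9 * 100 = 4.1451%


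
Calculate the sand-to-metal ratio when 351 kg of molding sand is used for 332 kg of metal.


Formula: Sand-to-Metal Ratio = W_sand / W_metal
Ratio = 351 kg / 332 kg = 1.0572

1.0572


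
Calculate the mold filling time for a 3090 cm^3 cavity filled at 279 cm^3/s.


Formula: t_fill = V_mold / Q_flow
t = 3090 cm^3 / 279 cm^3/s = 11.0753 s

11.0753 s


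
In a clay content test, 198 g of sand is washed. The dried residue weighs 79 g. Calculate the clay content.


Formula: Clay% = (W_total - W_washed) / W_total * 100
Clay mass = 198 - 79 = 119 g
Clay% = 119 / 198 * 100 = 60.1010%

Final answer: 60.1010%


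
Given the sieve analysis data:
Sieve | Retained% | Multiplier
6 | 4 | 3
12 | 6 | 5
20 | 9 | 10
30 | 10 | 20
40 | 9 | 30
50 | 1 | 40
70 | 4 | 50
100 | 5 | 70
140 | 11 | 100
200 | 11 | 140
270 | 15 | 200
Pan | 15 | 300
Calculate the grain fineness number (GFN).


Formula: GFN = sum(pct * multiplier) / sum(pct)
sum(pct * multiplier) = 11332
sum(pct) = 100
GFN = 11332 / 100 = 113.32

Final answer: 113.32


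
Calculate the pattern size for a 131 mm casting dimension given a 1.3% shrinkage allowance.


Formula: L_pattern = L_casting * (1 + shrinkage_rate/100)
Shrinkage factor = 1 + 1.3/100 = 1.013
L_pattern = 131 mm * 1.013 = 132.7030 mm

Final answer: 132.7030 mm


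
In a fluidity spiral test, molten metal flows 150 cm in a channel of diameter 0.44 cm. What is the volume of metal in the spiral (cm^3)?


Formula: V = pi * (d/2)^2 * L  (cylinder volume)
Radius = 0.44/2 = 0.22 cm
V = pi * 0.22^2 * 150 = 22.8080 cm^3


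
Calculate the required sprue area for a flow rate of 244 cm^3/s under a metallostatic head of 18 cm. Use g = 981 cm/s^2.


Formula: v = sqrt(2*g*h), A = Q/v
Velocity: v = sqrt(2 * 981 * 18) = sqrt(35316) = 187.9255 cm/s
Sprue area: A = Q / v = 244 / 187.9255 = 1.2984 cm^2

Answer: 1.2984 cm^2


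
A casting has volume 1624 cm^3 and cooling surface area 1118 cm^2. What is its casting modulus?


Formula: Casting Modulus M = V / A
M = 1624 cm^3 / 1118 cm^2 = 1.4526 cm

1.4526 cm


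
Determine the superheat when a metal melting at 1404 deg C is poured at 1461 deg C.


Formula: Superheat = T_pour - T_melt
Superheat = 1461 - 1404 = 57 deg C

Final answer: 57 deg C


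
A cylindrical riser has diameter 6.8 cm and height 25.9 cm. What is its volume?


Formula: V = pi * (D/2)^2 * H  (cylinder volume)
Radius = D/2 = 6.8/2 = 3.4 cm
V = pi * 3.4^2 * 25.9 = 940.6054 cm^3

Answer: 940.6054 cm^3


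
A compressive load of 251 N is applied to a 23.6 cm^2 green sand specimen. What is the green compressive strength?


Formula: Compressive Strength = Force / Area
Strength = 251 N / 23.6 cm^2 = 10.6356 N/cm^2

Answer: 10.6356 N/cm^2


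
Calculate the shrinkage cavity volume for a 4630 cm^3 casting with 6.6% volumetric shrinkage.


Formula: V_shrink = V_casting * shrinkage_pct / 100
V_shrink = 4630 cm^3 * 6.6 / 100 = 305.5800 cm^3

305.5800 cm^3


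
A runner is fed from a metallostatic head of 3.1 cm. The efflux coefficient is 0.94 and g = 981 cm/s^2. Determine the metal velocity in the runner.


Formula: v = Cd * sqrt(2 * g * h)  (Torricelli with discharge coefficient)
2*g*h = 2 * 981 * 3.1 = 6082.2 cm^2/s^2
sqrt(6082.2) = 77.98846 cm/s
v = 0.94 * 77.98846 = 73.3092 cm/s

Answer: 73.3092 cm/s


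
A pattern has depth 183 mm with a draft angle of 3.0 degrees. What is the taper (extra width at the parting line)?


Formula: taper = depth * tan(draft_angle)
tan(3.0 deg) = 0.0524078
taper = 183 mm * 0.0524078 = 9.5906 mm


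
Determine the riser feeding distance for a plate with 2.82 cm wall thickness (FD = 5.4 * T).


Formula: FD = 5.4 * T  (riser feeding-distance rule)
FD = 5.4 * 2.82 cm = 15.2280 cm


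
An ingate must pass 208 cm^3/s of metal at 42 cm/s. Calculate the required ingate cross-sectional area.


Formula: A_ingate = Q / v  (continuity equation)
A = 208 cm^3/s / 42 cm/s = 4.9524 cm^2


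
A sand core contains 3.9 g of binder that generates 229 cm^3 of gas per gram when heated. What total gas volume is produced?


Formula: V_gas = W_binder * gas_evolution_rate
V = 3.9 g * 229 cm^3/g = 893.1000 cm^3

Final answer: 893.1000 cm^3


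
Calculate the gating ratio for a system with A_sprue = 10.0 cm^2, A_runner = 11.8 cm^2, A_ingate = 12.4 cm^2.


Sprue:Runner:Ingate = 1 : 11.8/10.0 : 12.4/10.0 = 1:1.18:1.24

Final answer: 1:1.18:1.24


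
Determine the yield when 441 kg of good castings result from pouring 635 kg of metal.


Formula: Casting Yield = (W_good / W_total) * 100
Yield = (441 kg / 635 kg) * 100 = 69.4488%

69.4488%


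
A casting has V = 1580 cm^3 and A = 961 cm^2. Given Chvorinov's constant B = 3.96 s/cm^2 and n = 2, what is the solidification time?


Formula: t_s = B * (V/A)^n  (Chvorinov's rule, n=2)
Modulus M = V/A = 1580/961 = 1.644121 cm
M^2 = 1.644121^2 = 2.703134 cm^2
t_s = 3.96 * 2.703134 = 10.7044 s


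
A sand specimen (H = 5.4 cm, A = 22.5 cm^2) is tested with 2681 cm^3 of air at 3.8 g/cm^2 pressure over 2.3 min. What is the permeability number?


Formula: Permeability Number P = (V * H) / (p * A * t)
Numerator: V * H = 2681 * 5.4 = 14477.4
Denominator: p * A * t = 3.8 * 22.5 * 2.3 = 196.65
P = 14477.4 / 196.65 = 73.6201

73.6201


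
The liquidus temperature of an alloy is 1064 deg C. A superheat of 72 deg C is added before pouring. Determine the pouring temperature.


Formula: T_pour = T_melt + Superheat
T_pour = 1064 + 72 = 1136 deg C

1136 deg C


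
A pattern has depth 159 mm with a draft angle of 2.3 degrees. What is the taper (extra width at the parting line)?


Formula: taper = depth * tan(draft_angle)
tan(2.3 deg) = 0.0401641
taper = 159 mm * 0.0401641 = 6.3861 mm

Answer: 6.3861 mm


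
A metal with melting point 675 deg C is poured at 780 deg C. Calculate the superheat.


Formula: Superheat = T_pour - T_melt
Superheat = 780 - 675 = 105 deg C


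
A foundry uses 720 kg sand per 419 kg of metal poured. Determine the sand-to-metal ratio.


Formula: Sand-to-Metal Ratio = W_sand / W_metal
Ratio = 720 kg / 419 kg = 1.7184

Final answer: 1.7184


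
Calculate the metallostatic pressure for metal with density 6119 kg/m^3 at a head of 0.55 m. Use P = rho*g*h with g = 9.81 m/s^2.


Formula: P = rho * g * h
rho * g = 6119 * 9.81 = 60027.39 N/m^3
P = 60027.39 * 0.55 = 33015.0645 Pa

Final answer: 33015.0645 Pa


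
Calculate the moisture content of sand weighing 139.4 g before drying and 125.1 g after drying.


Formula: MC = (W_wet - W_dry) / W_wet * 100
Water mass = 139.4 - 125.1 = 14.3 g
MC = 14.3 / 139.4 * 100 = 10.2582%

10.2582%


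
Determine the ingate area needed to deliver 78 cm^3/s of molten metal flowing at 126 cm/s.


Formula: A_ingate = Q / v  (continuity equation)
A = 78 cm^3/s / 126 cm/s = 0.6190 cm^2

Answer: 0.6190 cm^2


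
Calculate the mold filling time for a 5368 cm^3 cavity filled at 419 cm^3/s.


Formula: t_fill = V_mold / Q_flow
t = 5368 cm^3 / 419 cm^3/s = 12.8115 s

Final answer: 12.8115 s


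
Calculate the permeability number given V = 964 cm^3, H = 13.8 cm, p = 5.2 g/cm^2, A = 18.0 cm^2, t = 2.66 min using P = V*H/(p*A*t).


Formula: Permeability Number P = (V * H) / (p * A * t)
Numerator: V * H = 964 * 13.8 = 13303.2
Denominator: p * A * t = 5.2 * 18.0 * 2.66 = 248.976
P = 13303.2 / 248.976 = 53.4317

Final answer: 53.4317


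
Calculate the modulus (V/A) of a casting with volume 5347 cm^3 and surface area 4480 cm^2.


Formula: Casting Modulus M = V / A
M = 5347 cm^3 / 4480 cm^2 = 1.1935 cm

Final answer: 1.1935 cm


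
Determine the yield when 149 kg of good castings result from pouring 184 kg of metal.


Formula: Casting Yield = (W_good / W_total) * 100
Yield = (149 kg / 184 kg) * 100 = 80.9783%

Final answer: 80.9783%


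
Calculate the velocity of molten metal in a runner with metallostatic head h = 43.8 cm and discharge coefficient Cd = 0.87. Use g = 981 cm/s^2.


Formula: v = Cd * sqrt(2 * g * h)  (Torricelli with discharge coefficient)
2*g*h = 2 * 981 * 43.8 = 85935.6 cm^2/s^2
sqrt(85935.6) = 293.14774 cm/s
v = 0.87 * 293.14774 = 255.0385 cm/s


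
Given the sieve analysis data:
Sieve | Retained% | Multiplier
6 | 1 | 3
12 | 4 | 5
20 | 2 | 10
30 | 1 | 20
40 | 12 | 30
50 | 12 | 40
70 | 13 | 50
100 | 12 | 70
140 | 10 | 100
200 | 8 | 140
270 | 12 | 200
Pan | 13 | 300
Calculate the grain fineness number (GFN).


Formula: GFN = sum(pct * multiplier) / sum(pct)
sum(pct * multiplier) = 10813
sum(pct) = 100
GFN = 10813 / 100 = 108.13

Final answer: 108.13


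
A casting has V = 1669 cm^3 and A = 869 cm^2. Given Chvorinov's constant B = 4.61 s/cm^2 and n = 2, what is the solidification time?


Formula: t_s = B * (V/A)^n  (Chvorinov's rule, n=2)
Modulus M = V/A = 1669/869 = 1.920598 cm
M^2 = 1.920598^2 = 3.688697 cm^2
t_s = 4.61 * 3.688697 = 17.0049 s


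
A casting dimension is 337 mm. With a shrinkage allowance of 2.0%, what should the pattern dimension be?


Formula: L_pattern = L_casting * (1 + shrinkage_rate/100)
Shrinkage factor = 1 + 2.0/100 = 1.02
L_pattern = 337 mm * 1.02 = 343.7400 mm


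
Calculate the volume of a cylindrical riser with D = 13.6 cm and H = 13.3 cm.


Formula: V = pi * (D/2)^2 * H  (cylinder volume)
Radius = D/2 = 13.6/2 = 6.8 cm
V = pi * 6.8^2 * 13.3 = 1932.0543 cm^3

1932.0543 cm^3


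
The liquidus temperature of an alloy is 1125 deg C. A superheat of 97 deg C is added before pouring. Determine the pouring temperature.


Formula: T_pour = T_melt + Superheat
T_pour = 1125 + 97 = 1222 deg C

Answer: 1222 deg C


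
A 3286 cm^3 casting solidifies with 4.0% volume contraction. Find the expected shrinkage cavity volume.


Formula: V_shrink = V_casting * shrinkage_pct / 100
V_shrink = 3286 cm^3 * 4.0 / 100 = 131.4400 cm^3

131.4400 cm^3


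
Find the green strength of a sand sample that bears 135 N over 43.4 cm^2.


Formula: Compressive Strength = Force / Area
Strength = 135 N / 43.4 cm^2 = 3.1106 N/cm^2

3.1106 N/cm^2


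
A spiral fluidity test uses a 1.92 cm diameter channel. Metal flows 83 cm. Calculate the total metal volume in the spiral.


Formula: V = pi * (d/2)^2 * L  (cylinder volume)
Radius = 1.92/2 = 0.96 cm
V = pi * 0.96^2 * 83 = 240.3092 cm^3

Answer: 240.3092 cm^3


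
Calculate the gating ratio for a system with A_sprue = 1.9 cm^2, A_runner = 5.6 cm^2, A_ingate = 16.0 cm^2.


Sprue:Runner:Ingate = 1 : 5.6/1.9 : 16.0/1.9 = 1:2.95:8.42

1:2.95:8.42


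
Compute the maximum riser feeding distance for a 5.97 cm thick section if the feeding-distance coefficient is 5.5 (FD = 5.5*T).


Formula: FD = 5.5 * T  (riser feeding-distance rule)
FD = 5.5 * 5.97 cm = 32.8350 cm


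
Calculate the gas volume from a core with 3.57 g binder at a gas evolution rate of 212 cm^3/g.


Formula: V_gas = W_binder * gas_evolution_rate
V = 3.57 g * 212 cm^3/g = 756.8400 cm^3

756.8400 cm^3


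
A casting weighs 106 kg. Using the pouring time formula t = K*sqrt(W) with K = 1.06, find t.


Formula: t = K * sqrt(W)
sqrt(W) = sqrt(106) = 10.29563
t = 1.06 * 10.29563 = 10.9134 s

10.9134 s


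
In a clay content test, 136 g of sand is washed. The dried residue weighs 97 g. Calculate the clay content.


Formula: Clay% = (W_total - W_washed) / W_total * 100
Clay mass = 136 - 97 = 39 g
Clay% = 39 / 136 * 100 = 28.6765%

Final answer: 28.6765%


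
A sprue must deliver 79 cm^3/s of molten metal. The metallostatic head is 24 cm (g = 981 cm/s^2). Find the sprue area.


Formula: v = sqrt(2*g*h), A = Q/v
Velocity: v = sqrt(2 * 981 * 24) = sqrt(47088) = 216.9977 cm/s
Sprue area: A = Q / v = 79 / 216.9977 = 0.3641 cm^2

Final answer: 0.3641 cm^2


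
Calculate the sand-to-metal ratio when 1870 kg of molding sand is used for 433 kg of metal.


Formula: Sand-to-Metal Ratio = W_sand / W_metal
Ratio = 1870 kg / 433 kg = 4.3187


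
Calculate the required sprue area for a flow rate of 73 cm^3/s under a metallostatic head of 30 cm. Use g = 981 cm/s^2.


Formula: v = sqrt(2*g*h), A = Q/v
Velocity: v = sqrt(2 * 981 * 30) = sqrt(58860) = 242.6108 cm/s
Sprue area: A = Q / v = 73 / 242.6108 = 0.3009 cm^2

Final answer: 0.3009 cm^2


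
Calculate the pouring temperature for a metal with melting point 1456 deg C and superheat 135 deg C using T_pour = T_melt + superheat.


Formula: T_pour = T_melt + Superheat
T_pour = 1456 + 135 = 1591 deg C

Answer: 1591 deg C


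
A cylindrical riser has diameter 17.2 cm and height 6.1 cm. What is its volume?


Formula: V = pi * (D/2)^2 * H  (cylinder volume)
Radius = D/2 = 17.2/2 = 8.6 cm
V = pi * 8.6^2 * 6.1 = 1417.3484 cm^3

Answer: 1417.3484 cm^3


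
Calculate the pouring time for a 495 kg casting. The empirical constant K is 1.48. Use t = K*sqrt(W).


Formula: t = K * sqrt(W)
sqrt(W) = sqrt(495) = 22.24860
t = 1.48 * 22.24860 = 32.9279 s

32.9279 s


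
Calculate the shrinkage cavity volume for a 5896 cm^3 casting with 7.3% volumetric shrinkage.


Formula: V_shrink = V_casting * shrinkage_pct / 100
V_shrink = 5896 cm^3 * 7.3 / 100 = 430.4080 cm^3

430.4080 cm^3


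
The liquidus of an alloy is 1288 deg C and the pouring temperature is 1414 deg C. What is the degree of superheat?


Formula: Superheat = T_pour - T_melt
Superheat = 1414 - 1288 = 126 deg C


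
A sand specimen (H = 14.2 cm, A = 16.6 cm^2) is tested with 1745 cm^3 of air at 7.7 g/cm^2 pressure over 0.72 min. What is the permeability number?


Formula: Permeability Number P = (V * H) / (p * A * t)
Numerator: V * H = 1745 * 14.2 = 24779.0
Denominator: p * A * t = 7.7 * 16.6 * 0.72 = 92.0304
P = 24779.0 / 92.0304 = 269.2480

Answer: 269.2480


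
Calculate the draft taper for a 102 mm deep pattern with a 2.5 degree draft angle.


Formula: taper = depth * tan(draft_angle)
tan(2.5 deg) = 0.0436609
taper = 102 mm * 0.0436609 = 4.4534 mm


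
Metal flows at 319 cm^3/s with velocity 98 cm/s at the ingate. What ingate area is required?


Formula: A_ingate = Q / v  (continuity equation)
A = 319 cm^3/s / 98 cm/s = 3.2551 cm^2


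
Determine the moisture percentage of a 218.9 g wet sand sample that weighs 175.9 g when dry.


Formula: MC = (W_wet - W_dry) / W_wet * 100
Water mass = 218.9 - 175.9 = 43.0 g
MC = 43.0 / 218.9 * 100 = 19.6437%


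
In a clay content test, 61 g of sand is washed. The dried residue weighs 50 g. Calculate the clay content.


Formula: Clay% = (W_total - W_washed) / W_total * 100
Clay mass = 61 - 50 = 11 g
Clay% = 11 / 61 * 100 = 18.0328%


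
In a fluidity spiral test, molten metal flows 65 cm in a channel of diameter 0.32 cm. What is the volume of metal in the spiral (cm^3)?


Formula: V = pi * (d/2)^2 * L  (cylinder volume)
Radius = 0.32/2 = 0.16 cm
V = pi * 0.16^2 * 65 = 5.2276 cm^3

5.2276 cm^3


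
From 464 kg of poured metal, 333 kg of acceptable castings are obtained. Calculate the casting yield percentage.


Formula: Casting Yield = (W_good / W_total) * 100
Yield = (333 kg / 464 kg) * 100 = 71.7672%

Final answer: 71.7672%


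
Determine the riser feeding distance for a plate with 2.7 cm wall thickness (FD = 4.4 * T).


Formula: FD = 4.4 * T  (riser feeding-distance rule)
FD = 4.4 * 2.7 cm = 11.8800 cm

Answer: 11.8800 cm


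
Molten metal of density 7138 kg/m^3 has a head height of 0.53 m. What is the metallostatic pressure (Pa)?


Formula: P = rho * g * h
rho * g = 7138 * 9.81 = 70023.78 N/m^3
P = 70023.78 * 0.53 = 37112.6034 Pa

Final answer: 37112.6034 Pa


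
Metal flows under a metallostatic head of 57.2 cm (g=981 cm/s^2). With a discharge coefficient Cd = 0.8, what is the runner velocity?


Formula: v = Cd * sqrt(2 * g * h)  (Torricelli with discharge coefficient)
2*g*h = 2 * 981 * 57.2 = 112226.4 cm^2/s^2
sqrt(112226.4) = 335.00209 cm/s
v = 0.8 * 335.00209 = 268.0017 cm/s

Final answer: 268.0017 cm/s


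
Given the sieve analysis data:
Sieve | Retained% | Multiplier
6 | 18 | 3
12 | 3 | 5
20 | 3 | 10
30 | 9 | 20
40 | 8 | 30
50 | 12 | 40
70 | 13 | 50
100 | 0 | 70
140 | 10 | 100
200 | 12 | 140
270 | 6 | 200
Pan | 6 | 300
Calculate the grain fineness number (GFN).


Formula: GFN = sum(pct * multiplier) / sum(pct)
sum(pct * multiplier) = 7329
sum(pct) = 100
GFN = 7329 / 100 = 73.29

Final answer: 73.29


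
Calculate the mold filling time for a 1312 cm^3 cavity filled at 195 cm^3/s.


Formula: t_fill = V_mold / Q_flow
t = 1312 cm^3 / 195 cm^3/s = 6.7282 s

Final answer: 6.7282 s


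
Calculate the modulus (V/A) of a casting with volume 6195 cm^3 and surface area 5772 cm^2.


Formula: Casting Modulus M = V / A
M = 6195 cm^3 / 5772 cm^2 = 1.0733 cm

Answer: 1.0733 cm


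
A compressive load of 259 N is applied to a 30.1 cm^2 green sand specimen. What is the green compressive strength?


Formula: Compressive Strength = Force / Area
Strength = 259 N / 30.1 cm^2 = 8.6047 N/cm^2

8.6047 N/cm^2


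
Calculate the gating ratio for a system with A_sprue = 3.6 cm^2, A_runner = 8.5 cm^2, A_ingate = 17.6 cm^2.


Sprue:Runner:Ingate = 1 : 8.5/3.6 : 17.6/3.6 = 1:2.36:4.89

Answer: 1:2.36:4.89


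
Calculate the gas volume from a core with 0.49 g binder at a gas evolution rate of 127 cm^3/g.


Formula: V_gas = W_binder * gas_evolution_rate
V = 0.49 g * 127 cm^3/g = 62.2300 cm^3

62.2300 cm^3


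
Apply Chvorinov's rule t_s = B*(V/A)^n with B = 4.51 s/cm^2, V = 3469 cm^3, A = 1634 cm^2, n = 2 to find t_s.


Formula: t_s = B * (V/A)^n  (Chvorinov's rule, n=2)
Modulus M = V/A = 3469/1634 = 2.123011 cm
M^2 = 2.123011^2 = 4.507176 cm^2
t_s = 4.51 * 4.507176 = 20.3274 s

20.3274 s


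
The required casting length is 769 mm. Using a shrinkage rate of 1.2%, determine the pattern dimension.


Formula: L_pattern = L_casting * (1 + shrinkage_rate/100)
Shrinkage factor = 1 + 1.2/100 = 1.012
L_pattern = 769 mm * 1.012 = 778.2280 mm


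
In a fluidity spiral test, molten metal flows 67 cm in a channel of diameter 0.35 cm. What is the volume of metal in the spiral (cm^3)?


Formula: V = pi * (d/2)^2 * L  (cylinder volume)
Radius = 0.35/2 = 0.175 cm
V = pi * 0.175^2 * 67 = 6.4462 cm^3

Final answer: 6.4462 cm^3


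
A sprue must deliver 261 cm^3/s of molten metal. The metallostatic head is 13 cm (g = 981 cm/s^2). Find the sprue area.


Formula: v = sqrt(2*g*h), A = Q/v
Velocity: v = sqrt(2 * 981 * 13) = sqrt(25506) = 159.7060 cm/s
Sprue area: A = Q / v = 261 / 159.7060 = 1.6343 cm^2


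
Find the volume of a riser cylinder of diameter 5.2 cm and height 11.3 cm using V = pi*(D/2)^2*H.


Formula: V = pi * (D/2)^2 * H  (cylinder volume)
Radius = D/2 = 5.2/2 = 2.6 cm
V = pi * 2.6^2 * 11.3 = 239.9800 cm^3


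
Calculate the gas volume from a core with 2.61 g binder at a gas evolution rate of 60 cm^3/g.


Formula: V_gas = W_binder * gas_evolution_rate
V = 2.61 g * 60 cm^3/g = 156.6000 cm^3

Answer: 156.6000 cm^3


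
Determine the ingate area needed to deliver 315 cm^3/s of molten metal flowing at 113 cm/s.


Formula: A_ingate = Q / v  (continuity equation)
A = 315 cm^3/s / 113 cm/s = 2.7876 cm^2

Answer: 2.7876 cm^2


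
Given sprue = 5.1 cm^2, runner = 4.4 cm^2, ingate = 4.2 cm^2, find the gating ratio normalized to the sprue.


Sprue:Runner:Ingate = 1 : 4.4/5.1 : 4.2/5.1 = 1:0.86:0.82

Answer: 1:0.86:0.82


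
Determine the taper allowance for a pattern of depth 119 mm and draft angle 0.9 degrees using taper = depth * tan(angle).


Formula: taper = depth * tan(draft_angle)
tan(0.9 deg) = 0.0157093
taper = 119 mm * 0.0157093 = 1.8694 mm


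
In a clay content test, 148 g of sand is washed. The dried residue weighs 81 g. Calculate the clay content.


Formula: Clay% = (W_total - W_washed) / W_total * 100
Clay mass = 148 - 81 = 67 g
Clay% = 67 / 148 * 100 = 45.2703%

Final answer: 45.2703%


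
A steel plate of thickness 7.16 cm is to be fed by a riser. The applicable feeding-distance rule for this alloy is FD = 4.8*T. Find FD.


Formula: FD = 4.8 * T  (riser feeding-distance rule)
FD = 4.8 * 7.16 cm = 34.3680 cm

34.3680 cm


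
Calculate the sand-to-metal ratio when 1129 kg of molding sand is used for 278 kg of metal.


Formula: Sand-to-Metal Ratio = W_sand / W_metal
Ratio = 1129 kg / 278 kg = 4.0612

Answer: 4.0612


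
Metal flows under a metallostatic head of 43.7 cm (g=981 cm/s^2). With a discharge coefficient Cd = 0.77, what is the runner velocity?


Formula: v = Cd * sqrt(2 * g * h)  (Torricelli with discharge coefficient)
2*g*h = 2 * 981 * 43.7 = 85739.4 cm^2/s^2
sqrt(85739.4) = 292.81291 cm/s
v = 0.77 * 292.81291 = 225.4659 cm/s


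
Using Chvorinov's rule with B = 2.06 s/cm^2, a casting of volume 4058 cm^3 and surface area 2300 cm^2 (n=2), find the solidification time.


Formula: t_s = B * (V/A)^n  (Chvorinov's rule, n=2)
Modulus M = V/A = 4058/2300 = 1.764348 cm
M^2 = 1.764348^2 = 3.112924 cm^2
t_s = 2.06 * 3.112924 = 6.4126 s

Final answer: 6.4126 s


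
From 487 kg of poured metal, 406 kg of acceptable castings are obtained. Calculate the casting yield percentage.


Formula: Casting Yield = (W_good / W_total) * 100
Yield = (406 kg / 487 kg) * 100 = 83.3676%

83.3676%


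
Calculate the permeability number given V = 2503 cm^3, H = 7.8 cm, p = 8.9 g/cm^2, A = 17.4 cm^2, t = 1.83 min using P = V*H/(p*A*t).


Formula: Permeability Number P = (V * H) / (p * A * t)
Numerator: V * H = 2503 * 7.8 = 19523.4
Denominator: p * A * t = 8.9 * 17.4 * 1.83 = 283.3938
P = 19523.4 / 283.3938 = 68.8914


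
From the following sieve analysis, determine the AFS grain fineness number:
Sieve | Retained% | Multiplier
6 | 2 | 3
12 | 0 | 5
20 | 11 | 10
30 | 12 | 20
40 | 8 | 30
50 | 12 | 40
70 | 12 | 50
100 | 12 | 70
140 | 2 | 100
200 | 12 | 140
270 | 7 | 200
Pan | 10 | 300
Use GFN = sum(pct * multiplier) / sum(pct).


Formula: GFN = sum(pct * multiplier) / sum(pct)
sum(pct * multiplier) = 8796
sum(pct) = 100
GFN = 8796 / 100 = 87.96

Answer: 87.96


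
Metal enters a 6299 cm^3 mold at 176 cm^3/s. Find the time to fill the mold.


Formula: t_fill = V_mold / Q_flow
t = 6299 cm^3 / 176 cm^3/s = 35.7898 s

Answer: 35.7898 s


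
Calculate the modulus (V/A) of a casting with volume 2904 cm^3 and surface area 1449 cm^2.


Formula: Casting Modulus M = V / A
M = 2904 cm^3 / 1449 cm^2 = 2.0041 cm

Final answer: 2.0041 cm


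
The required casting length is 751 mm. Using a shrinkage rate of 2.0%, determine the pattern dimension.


Formula: L_pattern = L_casting * (1 + shrinkage_rate/100)
Shrinkage factor = 1 + 2.0/100 = 1.02
L_pattern = 751 mm * 1.02 = 766.0200 mm

Final answer: 766.0200 mm


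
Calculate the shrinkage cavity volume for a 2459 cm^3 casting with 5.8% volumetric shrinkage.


Formula: V_shrink = V_casting * shrinkage_pct / 100
V_shrink = 2459 cm^3 * 5.8 / 100 = 142.6220 cm^3

Final answer: 142.6220 cm^3


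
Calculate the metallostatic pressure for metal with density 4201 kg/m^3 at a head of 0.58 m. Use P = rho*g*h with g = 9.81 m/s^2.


Formula: P = rho * g * h
rho * g = 4201 * 9.81 = 41211.81 N/m^3
P = 41211.81 * 0.58 = 23902.8498 Pa


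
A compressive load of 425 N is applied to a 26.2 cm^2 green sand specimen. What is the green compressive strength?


Formula: Compressive Strength = Force / Area
Strength = 425 N / 26.2 cm^2 = 16.2214 N/cm^2

Answer: 16.2214 N/cm^2


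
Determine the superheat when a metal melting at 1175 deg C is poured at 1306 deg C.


Formula: Superheat = T_pour - T_melt
Superheat = 1306 - 1175 = 131 deg C


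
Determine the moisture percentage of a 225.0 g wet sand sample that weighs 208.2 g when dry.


Formula: MC = (W_wet - W_dry) / W_wet * 100
Water mass = 225.0 - 208.2 = 16.8 g
MC = 16.8 / 225.0 * 100 = 7.4667%

Answer: 7.4667%


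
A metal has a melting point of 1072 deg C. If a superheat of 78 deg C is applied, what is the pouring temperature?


Formula: T_pour = T_melt + Superheat
T_pour = 1072 + 78 = 1150 deg C

Answer: 1150 deg C


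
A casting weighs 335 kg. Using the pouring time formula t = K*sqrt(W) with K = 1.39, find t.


Formula: t = K * sqrt(W)
sqrt(W) = sqrt(335) = 18.30301
t = 1.39 * 18.30301 = 25.4412 s

Final answer: 25.4412 s


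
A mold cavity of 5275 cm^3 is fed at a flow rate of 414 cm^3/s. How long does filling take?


Formula: t_fill = V_mold / Q_flow
t = 5275 cm^3 / 414 cm^3/s = 12.7415 s

Final answer: 12.7415 s


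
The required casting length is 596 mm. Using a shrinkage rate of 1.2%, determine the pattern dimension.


Formula: L_pattern = L_casting * (1 + shrinkage_rate/100)
Shrinkage factor = 1 + 1.2/100 = 1.012
L_pattern = 596 mm * 1.012 = 603.1520 mm

Answer: 603.1520 mm


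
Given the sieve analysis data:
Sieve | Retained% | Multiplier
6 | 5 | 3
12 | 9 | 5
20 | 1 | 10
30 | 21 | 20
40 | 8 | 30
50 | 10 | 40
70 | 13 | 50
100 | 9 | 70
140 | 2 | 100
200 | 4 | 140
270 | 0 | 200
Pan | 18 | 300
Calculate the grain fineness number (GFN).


Formula: GFN = sum(pct * multiplier) / sum(pct)
sum(pct * multiplier) = 8570
sum(pct) = 100
GFN = 8570 / 100 = 85.70

Final answer: 85.70


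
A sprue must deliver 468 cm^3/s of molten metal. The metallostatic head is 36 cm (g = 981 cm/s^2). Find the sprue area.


Formula: v = sqrt(2*g*h), A = Q/v
Velocity: v = sqrt(2 * 981 * 36) = sqrt(70632) = 265.7668 cm/s
Sprue area: A = Q / v = 468 / 265.7668 = 1.7609 cm^2

1.7609 cm^2


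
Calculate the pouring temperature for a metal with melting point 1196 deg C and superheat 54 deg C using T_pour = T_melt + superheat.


Formula: T_pour = T_melt + Superheat
T_pour = 1196 + 54 = 1250 deg C

Answer: 1250 deg C


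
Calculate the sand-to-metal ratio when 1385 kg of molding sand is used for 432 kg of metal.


Formula: Sand-to-Metal Ratio = W_sand / W_metal
Ratio = 1385 kg / 432 kg = 3.2060


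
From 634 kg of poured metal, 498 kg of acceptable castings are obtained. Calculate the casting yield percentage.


Formula: Casting Yield = (W_good / W_total) * 100
Yield = (498 kg / 634 kg) * 100 = 78.5489%


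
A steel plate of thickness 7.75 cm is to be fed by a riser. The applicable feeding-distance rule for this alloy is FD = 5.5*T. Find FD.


Formula: FD = 5.5 * T  (riser feeding-distance rule)
FD = 5.5 * 7.75 cm = 42.6250 cm

Answer: 42.6250 cm


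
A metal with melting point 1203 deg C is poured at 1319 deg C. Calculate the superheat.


Formula: Superheat = T_pour - T_melt
Superheat = 1319 - 1203 = 116 deg C

Answer: 116 deg C


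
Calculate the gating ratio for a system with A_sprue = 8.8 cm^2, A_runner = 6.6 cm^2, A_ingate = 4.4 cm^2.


Sprue:Runner:Ingate = 1 : 6.6/8.8 : 4.4/8.8 = 1:0.75:0.50

Final answer: 1:0.75:0.50


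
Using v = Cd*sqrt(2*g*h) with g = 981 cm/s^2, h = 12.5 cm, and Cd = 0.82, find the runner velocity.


Formula: v = Cd * sqrt(2 * g * h)  (Torricelli with discharge coefficient)
2*g*h = 2 * 981 * 12.5 = 24525.0 cm^2/s^2
sqrt(24525.0) = 156.60460 cm/s
v = 0.82 * 156.60460 = 128.4158 cm/s

Answer: 128.4158 cm/s
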